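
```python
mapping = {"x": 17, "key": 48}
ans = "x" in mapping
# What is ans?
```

Trace:
`mapping = {"x": 17, "key": 48}` → mapping = {'x': 17, 'key': 48}
`ans = "x" in mapping` → ans = True
So ans = True

Answer: True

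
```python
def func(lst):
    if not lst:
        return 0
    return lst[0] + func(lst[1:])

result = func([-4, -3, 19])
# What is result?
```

(-4) + (-3) + 19 + 0 = 12

Answer: 12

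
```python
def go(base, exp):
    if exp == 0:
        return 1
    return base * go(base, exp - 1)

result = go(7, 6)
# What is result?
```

go(7, 6) = 7 * 7 * 7 * 7 * 7 * 7 = 117649

Answer: 117649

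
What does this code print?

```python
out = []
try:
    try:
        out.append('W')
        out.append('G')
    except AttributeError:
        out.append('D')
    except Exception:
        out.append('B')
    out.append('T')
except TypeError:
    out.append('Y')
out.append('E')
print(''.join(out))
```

Execution trace: 'W' (inner try body) → 'G' (inner try body, no exception) → 'T' (try body, no exception) → 'E' (after the try/except). Output: WGTE

Answer: WGTE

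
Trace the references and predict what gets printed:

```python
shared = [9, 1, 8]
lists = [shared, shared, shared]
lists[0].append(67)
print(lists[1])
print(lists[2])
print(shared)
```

Key concept: list of same reference.
Step by step:
`shared = [9, 1, 8]` → shared = [9, 1, 8]
`lists = [shared, shared, shared]` → lists = [[9, 1, 8], [9, 1, 8], [9, 1, 8]]
`lists[0].append(67)` → shared = [9, 1, 8, 67]; lists = [[9, 1, 8, 67], [9, 1, 8, 67], [9, 1, 8, 67]]
`print(lists[1])` → prints [9, 1, 8, 67]
`print(lists[2])` → prints [9, 1, 8, 67]
`print(shared)` → prints [9, 1, 8, 67]

Answer:
[9, 1, 8, 67]
[9, 1, 8, 67]
[9, 1, 8, 67]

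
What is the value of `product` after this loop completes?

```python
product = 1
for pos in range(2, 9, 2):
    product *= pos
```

Product of even numbers 2 to 8
`product` takes the values: 1 → 2 → 8 → 48 → 384

Answer: 384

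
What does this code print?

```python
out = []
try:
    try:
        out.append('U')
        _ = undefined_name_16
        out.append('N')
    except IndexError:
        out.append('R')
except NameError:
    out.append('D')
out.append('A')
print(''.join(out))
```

Execution trace: 'U' (try body) → 'D' (outer except NameError) → 'A' (after the try/except). Output: UDA

Answer: UDA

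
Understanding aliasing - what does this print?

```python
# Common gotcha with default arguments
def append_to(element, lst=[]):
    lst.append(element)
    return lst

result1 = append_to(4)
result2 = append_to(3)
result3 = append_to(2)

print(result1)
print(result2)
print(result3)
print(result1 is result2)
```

Key concept: mutable default argument gotcha.
Step by step:
`result1 = append_to(4)` → result1 = [4]
`result2 = append_to(3)` → result1 = [4, 3] (same object as result2); result2 = [4, 3] (same object as result1)
`result3 = append_to(2)` → result1 = [4, 3, 2] (same object as result2, result3); result2 = [4, 3, 2] (same object as result1, result3); result3 = [4, 3, 2] (same object as result1, result2)
`print(result1)` → prints [4, 3, 2]
`print(result2)` → prints [4, 3, 2]
`print(result3)` → prints [4, 3, 2]
`print(result1 is result2)` → prints True

Answer:
[4, 3, 2]
[4, 3, 2]
[4, 3, 2]
True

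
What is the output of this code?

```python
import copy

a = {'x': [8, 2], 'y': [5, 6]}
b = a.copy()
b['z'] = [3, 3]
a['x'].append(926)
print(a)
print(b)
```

Key concept: shallow copy of dict with mutable values.
Step by step:
`a = {'x': [8, 2], 'y': [5, 6]}` → a = {'x': [8, 2], 'y': [5, 6]}
`b = a.copy()` → b = {'x': [8, 2], 'y': [5, 6]}
`b['z'] = [3, 3]` → b = {'x': [8, 2], 'y': [5, 6], 'z': [3, 3]}
`a['x'].append(926)` → a = {'x': [8, 2, 926], 'y': [5, 6]}; b = {'x': [8, 2, 926], 'y': [5, 6], 'z': [3, 3]}
`print(a)` → prints {'x': [8, 2, 926], 'y': [5, 6]}
`print(b)` → prints {'x': [8, 2, 926], 'y': [5, 6], 'z': [3, 3]}

Answer:
{'x': [8, 2, 926], 'y': [5, 6]}
{'x': [8, 2, 926], 'y': [5, 6], 'z': [3, 3]}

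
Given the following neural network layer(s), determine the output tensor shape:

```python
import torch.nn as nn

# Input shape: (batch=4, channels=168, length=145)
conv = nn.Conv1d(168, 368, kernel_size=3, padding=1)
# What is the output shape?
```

Input: (4, 168, 145) -> Output: (4, 368, 145)

Answer: (4, 368, 145)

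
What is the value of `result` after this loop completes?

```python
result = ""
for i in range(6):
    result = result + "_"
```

Repeat '_' 6 times
`result` takes the values: "" → "_" → "__" → "___" → "____" → "_____" → "______"

Answer: "______"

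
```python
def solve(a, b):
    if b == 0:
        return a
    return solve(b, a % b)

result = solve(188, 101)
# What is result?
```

solve(188, 101) -> solve(101, 87) -> solve(87, 14) -> solve(14, 3) -> solve(3, 2) -> solve(2, 1) -> solve(1, 0) -> 1

Answer: 1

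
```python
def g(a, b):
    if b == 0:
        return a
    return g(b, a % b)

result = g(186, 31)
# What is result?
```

g(186, 31) -> g(31, 0) -> 31

Answer: 31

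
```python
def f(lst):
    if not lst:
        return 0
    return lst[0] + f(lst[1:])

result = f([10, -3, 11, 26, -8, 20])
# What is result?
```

10 + (-3) + 11 + 26 + (-8) + 20 + 0 = 56

Answer: 56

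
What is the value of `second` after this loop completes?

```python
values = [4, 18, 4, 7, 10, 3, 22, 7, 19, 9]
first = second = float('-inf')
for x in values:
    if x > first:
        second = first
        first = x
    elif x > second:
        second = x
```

Second largest (with repeats) in [4, 18, 4, 7, 10, 3, 22, 7, 19, 9]
`second` takes the values: -inf → 4 → 7 → 10 → 18 → 19

Answer: 19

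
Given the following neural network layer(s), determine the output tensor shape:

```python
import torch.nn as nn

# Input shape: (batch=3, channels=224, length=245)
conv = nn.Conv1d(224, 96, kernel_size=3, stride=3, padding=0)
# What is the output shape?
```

Input: (3, 224, 245) -> Output: (3, 96, 81)

Answer: (3, 96, 81)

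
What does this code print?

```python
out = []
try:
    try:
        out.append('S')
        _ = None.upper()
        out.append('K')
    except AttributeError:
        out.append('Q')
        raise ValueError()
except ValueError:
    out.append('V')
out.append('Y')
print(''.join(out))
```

Execution trace: 'S' (inner try body) → 'Q' (inner except AttributeError) → 'V' (outer except ValueError) → 'Y' (after the try/except). Output: SQVY

Answer: SQVY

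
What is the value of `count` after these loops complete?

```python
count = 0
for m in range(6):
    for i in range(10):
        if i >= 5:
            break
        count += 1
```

Inner breaks at 5, outer runs 6 times
`count` takes the values: 0 → 1 → 2 → 3 → 4 → 5 → 6 → 7 → 8 → 9 → 10 → 11 → 12 → 13 → 14 → 15 → 16 → 17 → 18 → 19 → 20 → 21 → 22 → 23 → 24 → 25 → 26 → 27 → 28 → 29 → 30

Answer: 30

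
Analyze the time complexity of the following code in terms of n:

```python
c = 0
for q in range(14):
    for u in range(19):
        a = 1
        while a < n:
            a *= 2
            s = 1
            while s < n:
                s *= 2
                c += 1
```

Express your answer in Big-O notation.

Each loop level contributes: 1 × 1 × log n × log n. Multiplying the contributions gives O(log² n).

Answer: O(log² n)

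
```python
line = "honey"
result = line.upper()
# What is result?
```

Trace:
`line = "honey"` → line = 'honey'
`result = line.upper()` → result = 'HONEY'
So result = 'HONEY'

Answer: 'HONEY'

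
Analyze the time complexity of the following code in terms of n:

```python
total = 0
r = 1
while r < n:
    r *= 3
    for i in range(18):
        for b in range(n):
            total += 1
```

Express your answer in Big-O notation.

Each loop level contributes: log n × 1 × n. Multiplying the contributions gives O(n log n).

Answer: O(n log n)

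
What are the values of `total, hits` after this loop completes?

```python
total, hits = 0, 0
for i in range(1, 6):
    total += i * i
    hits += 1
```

Sum of squares and count
`total, hits` takes the values: (0, 0) → (1, 0) → (1, 1) → (5, 1) → (5, 2) → (14, 2) → (14, 3) → (30, 3) → (30, 4) → (55, 4) → (55, 5)

Answer: 55, 5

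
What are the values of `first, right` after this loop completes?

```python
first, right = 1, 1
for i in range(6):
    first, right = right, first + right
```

Fibonacci: after 6 iterations
`first, right` takes the values: (1, 1) → (1, 2) → (2, 3) → (3, 5) → (5, 8) → (8, 13) → (13, 21)

Answer: 13, 21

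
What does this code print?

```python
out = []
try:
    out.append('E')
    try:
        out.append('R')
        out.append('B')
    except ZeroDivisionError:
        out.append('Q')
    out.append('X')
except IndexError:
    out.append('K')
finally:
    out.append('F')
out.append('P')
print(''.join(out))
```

Execution trace: 'E' (try body) → 'R' (inner try body) → 'B' (inner try body, no exception) → 'X' (try body, no exception) → 'F' (finally) → 'P' (after the try/except). Output: ERBXFP

Answer: ERBXFP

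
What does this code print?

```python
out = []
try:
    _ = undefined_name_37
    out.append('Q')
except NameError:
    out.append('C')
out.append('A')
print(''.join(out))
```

Execution trace: 'C' (except NameError) → 'A' (after the try/except). Output: CA

Answer: CA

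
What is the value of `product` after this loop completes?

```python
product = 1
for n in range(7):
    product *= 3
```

3^7 = 2187
`product` takes the values: 1 → 3 → 9 → 27 → 81 → 243 → 729 → 2187

Answer: 2187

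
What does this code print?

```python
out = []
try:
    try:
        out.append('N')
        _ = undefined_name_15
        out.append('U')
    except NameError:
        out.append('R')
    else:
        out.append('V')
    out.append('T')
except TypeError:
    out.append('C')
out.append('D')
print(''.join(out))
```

Execution trace: 'N' (inner try body) → 'R' (inner except NameError) → 'T' (try body, no exception) → 'D' (after the try/except). Output: NRTD

Answer: NRTD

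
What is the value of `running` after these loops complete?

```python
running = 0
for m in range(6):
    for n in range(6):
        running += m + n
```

Sum of all m+n for m,n in 6x6
`running` takes the values: 0 → 1 → 3 → 6 → 10 → 15 → 16 → 18 → 21 → 25 → 30 → 36 → 38 → 41 → 45 → 50 → 56 → 63 → 66 → 70 → 75 → 81 → 88 → 96 → 100 → 105 → 111 → 118 → 126 → 135 → 140 → 146 → 153 → 161 → 170 → 180

Answer: 180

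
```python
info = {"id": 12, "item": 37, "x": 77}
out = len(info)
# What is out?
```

Trace:
`info = {"id": 12, "item": 37, "x": 77}` → info = {'id': 12, 'item': 37, 'x': 77}
`out = len(info)` → out = 3
So out = 3

Answer: 3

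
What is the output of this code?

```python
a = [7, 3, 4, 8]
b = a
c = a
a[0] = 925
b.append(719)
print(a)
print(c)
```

Key concept: multiple aliases.
Step by step:
`a = [7, 3, 4, 8]` → a = [7, 3, 4, 8]
`b = a` → b = [7, 3, 4, 8] (same object as a)
`c = a` → c = [7, 3, 4, 8] (same object as a, b)
`a[0] = 925` → a = [925, 3, 4, 8] (same object as b, c); b = [925, 3, 4, 8] (same object as a, c); c = [925, 3, 4, 8] (same object as a, b)
`b.append(719)` → a = [925, 3, 4, 8, 719] (same object as b, c); b = [925, 3, 4, 8, 719] (same object as a, c); c = [925, 3, 4, 8, 719] (same object as a, b)
`print(a)` → prints [925, 3, 4, 8, 719]
`print(c)` → prints [925, 3, 4, 8, 719]

Answer:
[925, 3, 4, 8, 719]
[925, 3, 4, 8, 719]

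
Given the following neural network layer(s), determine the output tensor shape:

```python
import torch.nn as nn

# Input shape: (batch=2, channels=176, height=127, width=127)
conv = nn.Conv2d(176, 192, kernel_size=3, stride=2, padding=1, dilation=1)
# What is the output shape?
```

Input: (2, 176, 127, 127) -> Output: (2, 192, 64, 64)

Answer: (2, 192, 64, 64)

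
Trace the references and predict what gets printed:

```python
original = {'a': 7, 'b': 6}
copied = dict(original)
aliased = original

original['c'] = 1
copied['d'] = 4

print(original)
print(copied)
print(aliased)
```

Key concept: dict() creates copy, assignment creates alias.
Step by step:
`original = {'a': 7, 'b': 6}` → original = {'a': 7, 'b': 6}
`copied = dict(original)` → copied = {'a': 7, 'b': 6}
`aliased = original` → aliased = {'a': 7, 'b': 6} (same object as original)
`original['c'] = 1` → original = {'a': 7, 'b': 6, 'c': 1} (same object as aliased); aliased = {'a': 7, 'b': 6, 'c': 1} (same object as original)
`copied['d'] = 4` → copied = {'a': 7, 'b': 6, 'd': 4}
`print(original)` → prints {'a': 7, 'b': 6, 'c': 1}
`print(copied)` → prints {'a': 7, 'b': 6, 'd': 4}
`print(aliased)` → prints {'a': 7, 'b': 6, 'c': 1}

Answer:
{'a': 7, 'b': 6, 'c': 1}
{'a': 7, 'b': 6, 'd': 4}
{'a': 7, 'b': 6, 'c': 1}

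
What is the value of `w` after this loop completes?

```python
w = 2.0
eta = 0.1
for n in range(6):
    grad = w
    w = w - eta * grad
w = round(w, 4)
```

Gradient descent: w = 2.0 * (1 - 0.1)^6
`w` takes the values: 2.0 → 1.8 → 1.62 → 1.458 → 1.3122 → 1.18098 → 1.062882 → 1.0629

Answer: 1.0629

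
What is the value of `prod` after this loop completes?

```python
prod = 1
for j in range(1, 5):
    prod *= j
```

4! = 24
`prod` takes the values: 1 → 2 → 6 → 24

Answer: 24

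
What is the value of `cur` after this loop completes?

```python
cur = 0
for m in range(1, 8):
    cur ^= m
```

XOR of 1 to 7
`cur` takes the values: 0 → 1 → 3 → 0 → 4 → 1 → 7 → 0

Answer: 0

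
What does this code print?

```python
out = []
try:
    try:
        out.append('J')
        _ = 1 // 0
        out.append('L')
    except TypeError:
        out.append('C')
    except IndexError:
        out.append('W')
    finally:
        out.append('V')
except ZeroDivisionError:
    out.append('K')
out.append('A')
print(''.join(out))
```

Execution trace: 'J' (try body) → 'V' (finally) → 'K' (outer except ZeroDivisionError) → 'A' (after the try/except). Output: JVKA

Answer: JVKA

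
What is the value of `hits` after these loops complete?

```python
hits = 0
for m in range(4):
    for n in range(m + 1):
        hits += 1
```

Triangle: 1 + 2 + ... + 4
`hits` takes the values: 0 → 1 → 2 → 3 → 4 → 5 → 6 → 7 → 8 → 9 → 10

Answer: 10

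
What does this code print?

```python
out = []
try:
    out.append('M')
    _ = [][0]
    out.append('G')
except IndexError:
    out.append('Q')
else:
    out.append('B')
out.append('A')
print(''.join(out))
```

Execution trace: 'M' (try body) → 'Q' (except IndexError) → 'A' (after the try/except). Output: MQA

Answer: MQA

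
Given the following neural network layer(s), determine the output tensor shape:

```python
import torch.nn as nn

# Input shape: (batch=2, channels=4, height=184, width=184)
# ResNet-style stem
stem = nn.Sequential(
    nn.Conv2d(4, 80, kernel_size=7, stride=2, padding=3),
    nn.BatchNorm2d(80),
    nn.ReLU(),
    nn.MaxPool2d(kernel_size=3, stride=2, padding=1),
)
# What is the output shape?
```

Input: (2, 4, 184, 184) -> after Conv2d 7x7 stride=2: (2, 80, 92, 92) -> Output: (2, 80, 46, 46)

Answer: (2, 80, 46, 46)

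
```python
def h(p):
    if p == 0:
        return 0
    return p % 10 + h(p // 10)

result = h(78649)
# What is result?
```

Sum of digits of 78649: 9 + 4 + 6 + 8 + 7 = 34

Answer: 34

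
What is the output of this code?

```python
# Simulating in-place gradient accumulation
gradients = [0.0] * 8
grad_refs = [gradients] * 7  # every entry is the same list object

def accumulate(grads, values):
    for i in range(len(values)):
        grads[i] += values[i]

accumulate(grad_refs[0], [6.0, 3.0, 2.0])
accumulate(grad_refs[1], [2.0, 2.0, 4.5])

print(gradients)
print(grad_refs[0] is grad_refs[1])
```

Key concept: gradient accumulation aliasing.
Step by step:
`gradients = [0.0] * 8` → gradients = [0.0, 0.0, 0.0, 0.0, 0.0, 0.0, 0.0, 0.0]
`grad_refs = [gradients] * 7` → grad_refs = [[0.0, 0.0, 0.0, 0.0, 0.0, 0.0, 0.0, 0.0], [0.0, 0.0, 0.0, 0.0, 0.0, 0.0, 0.0, 0.0], [0.0, 0.0, 0.0, 0.0, 0.0, 0.0, 0.0, 0.0], [0.0, 0.0, 0.0, 0.0, 0.0, 0.0, 0.0, 0.0], [0.0, 0.0, 0.0, 0.0, 0.0, 0.0, 0.0, 0.0], [0.0, 0.0, 0.0, 0.0, 0.0, 0.0, 0.0, 0.0], [0.0, 0.0, 0.0, 0.0, 0.0, 0.0, 0.0, 0.0]]
`accumulate(grad_refs[0], [6.0, 3.0, 2.0])` → gradients = [6.0, 3.0, 2.0, 0.0, 0.0, 0.0, 0.0, 0.0]; grad_refs = [[6.0, 3.0, 2.0, 0.0, 0.0, 0.0, 0.0, 0.0], [6.0, 3.0, 2.0, 0.0, 0.0, 0.0, 0.0, 0.0], [6.0, 3.0, 2.0, 0.0, 0.0, 0.0, 0.0, 0.0], [6.0, 3.0, 2.0, 0.0, 0.0, 0.0, 0.0, 0.0], [6.0, 3.0, 2.0, 0.0, 0.0, 0.0, 0.0, 0.0], [6.0, 3.0, 2.0, 0.0, 0.0, 0.0, 0.0, 0.0], [6.0, 3.0, 2.0, 0.0, 0.0, 0.0, 0.0, 0.0]]
`accumulate(grad_refs[1], [2.0, 2.0, 4.5])` → gradients = [8.0, 5.0, 6.5, 0.0, 0.0, 0.0, 0.0, 0.0]; grad_refs = [[8.0, 5.0, 6.5, 0.0, 0.0, 0.0, 0.0, 0.0], [8.0, 5.0, 6.5, 0.0, 0.0, 0.0, 0.0, 0.0], [8.0, 5.0, 6.5, 0.0, 0.0, 0.0, 0.0, 0.0], [8.0, 5.0, 6.5, 0.0, 0.0, 0.0, 0.0, 0.0], [8.0, 5.0, 6.5, 0.0, 0.0, 0.0, 0.0, 0.0], [8.0, 5.0, 6.5, 0.0, 0.0, 0.0, 0.0, 0.0], [8.0, 5.0, 6.5, 0.0, 0.0, 0.0, 0.0, 0.0]]
`print(gradients)` → prints [8.0, 5.0, 6.5, 0.0, 0.0, 0.0, 0.0, 0.0]
`print(grad_refs[0] is grad_refs[1])` → prints True

Answer:
[8.0, 5.0, 6.5, 0.0, 0.0, 0.0, 0.0, 0.0]
True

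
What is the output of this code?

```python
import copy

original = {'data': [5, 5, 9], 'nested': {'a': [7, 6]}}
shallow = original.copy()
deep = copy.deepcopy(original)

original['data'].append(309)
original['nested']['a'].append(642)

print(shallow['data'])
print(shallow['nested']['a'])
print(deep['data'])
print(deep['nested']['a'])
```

Key concept: comparing shallow vs deep copy.
Step by step:
`original = {'data': [5, 5, 9], 'nested': {'a': [7, 6]}}` → original = {'data': [5, 5, 9], 'nested': {'a': [7, 6]}}
`shallow = original.copy()` → shallow = {'data': [5, 5, 9], 'nested': {'a': [7, 6]}}
`deep = copy.deepcopy(original)` → deep = {'data': [5, 5, 9], 'nested': {'a': [7, 6]}}
`original['data'].append(309)` → original = {'data': [5, 5, 9, 309], 'nested': {'a': [7, 6]}}; shallow = {'data': [5, 5, 9, 309], 'nested': {'a': [7, 6]}}
`original['nested']['a'].append(642)` → original = {'data': [5, 5, 9, 309], 'nested': {'a': [7, 6, 642]}}; shallow = {'data': [5, 5, 9, 309], 'nested': {'a': [7, 6, 642]}}
`print(shallow['data'])` → prints [5, 5, 9, 309]
`print(shallow['nested']['a'])` → prints [7, 6, 642]
`print(deep['data'])` → prints [5, 5, 9]
`print(deep['nested']['a'])` → prints [7, 6]

Answer:
[5, 5, 9, 309]
[7, 6, 642]
[5, 5, 9]
[7, 6]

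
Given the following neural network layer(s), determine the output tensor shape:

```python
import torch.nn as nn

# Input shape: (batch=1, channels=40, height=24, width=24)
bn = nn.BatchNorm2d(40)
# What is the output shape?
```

Input: (1, 40, 24, 24) -> Output: (1, 40, 24, 24)

Answer: (1, 40, 24, 24)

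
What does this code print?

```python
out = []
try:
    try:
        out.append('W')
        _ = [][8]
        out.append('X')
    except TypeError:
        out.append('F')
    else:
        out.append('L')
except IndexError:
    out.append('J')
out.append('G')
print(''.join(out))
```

Execution trace: 'W' (try body) → 'J' (outer except IndexError) → 'G' (after the try/except). Output: WJG

Answer: WJG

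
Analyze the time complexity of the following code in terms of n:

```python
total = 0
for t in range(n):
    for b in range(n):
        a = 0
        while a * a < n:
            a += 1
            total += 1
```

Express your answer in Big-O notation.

Each loop level contributes: n × n × √n. Multiplying the contributions gives O(n^2√n).

Answer: O(n^2√n)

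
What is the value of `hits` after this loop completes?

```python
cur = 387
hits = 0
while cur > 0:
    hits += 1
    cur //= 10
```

Count digits by repeated division by 10
`hits` takes the values: 0 → 1 → 2 → 3

Answer: 3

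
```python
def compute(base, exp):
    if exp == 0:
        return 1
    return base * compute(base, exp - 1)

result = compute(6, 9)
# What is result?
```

compute(6, 9) = 6 * 6 * 6 * 6 * 6 * 6 * 6 * 6 * 6 = 10077696

Answer: 10077696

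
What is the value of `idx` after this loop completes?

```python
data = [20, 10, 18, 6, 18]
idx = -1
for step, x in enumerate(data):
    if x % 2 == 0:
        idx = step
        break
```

First even number index in [20, 10, 18, 6, 18]
`idx` takes the values: -1 → 0

Answer: 0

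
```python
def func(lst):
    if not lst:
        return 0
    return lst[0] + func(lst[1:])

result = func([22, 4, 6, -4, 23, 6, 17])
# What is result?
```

22 + 4 + 6 + (-4) + 23 + 6 + 17 + 0 = 74

Answer: 74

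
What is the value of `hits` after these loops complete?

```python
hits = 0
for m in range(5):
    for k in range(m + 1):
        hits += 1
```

Triangle: 1 + 2 + ... + 5
`hits` takes the values: 0 → 1 → 2 → 3 → 4 → 5 → 6 → 7 → 8 → 9 → 10 → 11 → 12 → 13 → 14 → 15

Answer: 15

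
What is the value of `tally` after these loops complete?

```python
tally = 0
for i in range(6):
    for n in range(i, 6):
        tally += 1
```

Upper triangle: 6 + 5 + ... + 1
`tally` takes the values: 0 → 1 → 2 → 3 → 4 → 5 → 6 → 7 → 8 → 9 → 10 → 11 → 12 → 13 → 14 → 15 → 16 → 17 → 18 → 19 → 20 → 21

Answer: 21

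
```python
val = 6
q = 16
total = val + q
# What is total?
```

Trace:
`val = 6` → val = 6
`q = 16` → q = 16
`total = val + q` → total = 22
So total = 22

Answer: 22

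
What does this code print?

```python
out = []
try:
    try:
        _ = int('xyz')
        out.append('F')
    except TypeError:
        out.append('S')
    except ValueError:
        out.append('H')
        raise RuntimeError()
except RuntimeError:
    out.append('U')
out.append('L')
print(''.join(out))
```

Execution trace: 'H' (inner except ValueError) → 'U' (outer except RuntimeError) → 'L' (after the try/except). Output: HUL

Answer: HUL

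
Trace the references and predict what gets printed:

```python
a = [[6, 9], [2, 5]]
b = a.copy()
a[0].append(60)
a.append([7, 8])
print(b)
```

Key concept: shallow copy with nested lists.
Step by step:
`a = [[6, 9], [2, 5]]` → a = [[6, 9], [2, 5]]
`b = a.copy()` → b = [[6, 9], [2, 5]]
`a[0].append(60)` → a = [[6, 9, 60], [2, 5]]; b = [[6, 9, 60], [2, 5]]
`a.append([7, 8])` → a = [[6, 9, 60], [2, 5], [7, 8]]
`print(b)` → prints [[6, 9, 60], [2, 5]]

Answer: [[6, 9, 60], [2, 5]]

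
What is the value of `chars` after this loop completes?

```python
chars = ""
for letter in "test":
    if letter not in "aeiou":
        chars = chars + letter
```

Remove vowels from 'test'
`chars` takes the values: "" → "t" → "ts" → "tst"

Answer: "tst"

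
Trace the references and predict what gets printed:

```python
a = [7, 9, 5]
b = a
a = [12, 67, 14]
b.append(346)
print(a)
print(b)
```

Key concept: rebinding vs mutation: a is rebound to a new list, b still points at the original.
Step by step:
`a = [7, 9, 5]` → a = [7, 9, 5]
`b = a` → b = [7, 9, 5] (same object as a)
`a = [12, 67, 14]` → a = [12, 67, 14]
`b.append(346)` → b = [7, 9, 5, 346]
`print(a)` → prints [12, 67, 14]
`print(b)` → prints [7, 9, 5, 346]

Answer:
[12, 67, 14]
[7, 9, 5, 346]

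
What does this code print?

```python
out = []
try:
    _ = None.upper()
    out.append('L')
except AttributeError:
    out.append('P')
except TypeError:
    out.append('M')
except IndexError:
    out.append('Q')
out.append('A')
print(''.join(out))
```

Execution trace: 'P' (except AttributeError) → 'A' (after the try/except). Output: PA

Answer: PA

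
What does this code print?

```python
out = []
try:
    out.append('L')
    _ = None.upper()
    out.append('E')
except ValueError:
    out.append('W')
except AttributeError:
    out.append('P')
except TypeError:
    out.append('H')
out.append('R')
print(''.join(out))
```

Execution trace: 'L' (try body) → 'P' (except AttributeError) → 'R' (after the try/except). Output: LPR

Answer: LPR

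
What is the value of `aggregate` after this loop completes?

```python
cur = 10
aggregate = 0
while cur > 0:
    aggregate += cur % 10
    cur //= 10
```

Sum digits of 10
`aggregate` takes the values: 0 → 1

Answer: 1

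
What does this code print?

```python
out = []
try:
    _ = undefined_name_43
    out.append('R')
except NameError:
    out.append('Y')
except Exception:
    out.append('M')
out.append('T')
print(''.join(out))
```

Execution trace: 'Y' (except NameError) → 'T' (after the try/except). Output: YT

Answer: YT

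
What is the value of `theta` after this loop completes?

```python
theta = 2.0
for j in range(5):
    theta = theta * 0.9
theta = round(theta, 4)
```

Exponential decay: 2.0 * 0.9^5
`theta` takes the values: 2.0 → 1.8 → 1.62 → 1.458 → 1.3122 → 1.18098 → 1.181

Answer: 1.181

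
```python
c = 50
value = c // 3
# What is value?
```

Trace:
`c = 50` → c = 50
`value = c // 3` → value = 16
So value = 16

Answer: 16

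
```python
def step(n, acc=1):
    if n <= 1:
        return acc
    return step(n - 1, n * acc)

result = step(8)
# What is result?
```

Accumulator trace (n, acc): (8, 1) -> (7, 8) -> (6, 56) -> (5, 336) -> (4, 1680) -> (3, 6720) -> (2, 20160) -> (1, 40320) -> return 40320

Answer: 40320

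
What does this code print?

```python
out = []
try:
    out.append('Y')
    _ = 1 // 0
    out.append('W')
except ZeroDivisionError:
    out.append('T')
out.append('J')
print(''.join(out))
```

Execution trace: 'Y' (try body) → 'T' (except ZeroDivisionError) → 'J' (after the try/except). Output: YTJ

Answer: YTJ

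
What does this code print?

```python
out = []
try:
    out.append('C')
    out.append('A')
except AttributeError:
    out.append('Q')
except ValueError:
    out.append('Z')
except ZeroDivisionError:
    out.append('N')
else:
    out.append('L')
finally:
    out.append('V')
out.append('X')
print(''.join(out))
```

Execution trace: 'C' (try body) → 'A' (try body, no exception) → 'L' (else) → 'V' (finally) → 'X' (after the try/except). Output: CALVX

Answer: CALVX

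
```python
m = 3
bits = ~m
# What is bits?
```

Trace:
`m = 3` → m = 3
`bits = ~m` → bits = -4
So bits = -4

Answer: -4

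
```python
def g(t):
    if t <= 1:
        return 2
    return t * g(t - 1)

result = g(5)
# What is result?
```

g(5) = 5 * 4 * 3 * 2 * 2 = 240

Answer: 240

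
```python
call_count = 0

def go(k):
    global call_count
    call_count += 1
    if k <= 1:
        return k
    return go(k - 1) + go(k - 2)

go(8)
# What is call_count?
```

Calls(k) = 1 + Calls(k-1) + Calls(k-2); Calls(0)=Calls(1)=1. For k=8 this gives 67.

Answer: 67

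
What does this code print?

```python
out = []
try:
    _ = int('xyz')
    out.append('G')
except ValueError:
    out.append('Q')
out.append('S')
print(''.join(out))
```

Execution trace: 'Q' (except ValueError) → 'S' (after the try/except). Output: QS

Answer: QS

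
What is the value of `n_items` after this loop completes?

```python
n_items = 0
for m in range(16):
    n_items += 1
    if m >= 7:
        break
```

Loop breaks when m reaches 7, n_items is 8
`n_items` takes the values: 0 → 1 → 2 → 3 → 4 → 5 → 6 → 7 → 8

Answer: 8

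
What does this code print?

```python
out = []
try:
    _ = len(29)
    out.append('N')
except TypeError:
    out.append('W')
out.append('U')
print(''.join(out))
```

Execution trace: 'W' (except TypeError) → 'U' (after the try/except). Output: WU

Answer: WU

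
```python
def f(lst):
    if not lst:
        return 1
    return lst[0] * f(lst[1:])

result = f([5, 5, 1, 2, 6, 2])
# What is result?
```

Product over [5, 5, 1, 2, 6, 2] = 5 * 5 * 1 * 2 * 6 * 2 = 600

Answer: 600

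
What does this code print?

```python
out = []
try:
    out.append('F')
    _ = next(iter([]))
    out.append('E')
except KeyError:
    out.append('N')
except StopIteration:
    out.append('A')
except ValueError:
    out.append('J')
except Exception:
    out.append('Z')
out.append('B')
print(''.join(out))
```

Execution trace: 'F' (try body) → 'A' (except StopIteration) → 'B' (after the try/except). Output: FAB

Answer: FAB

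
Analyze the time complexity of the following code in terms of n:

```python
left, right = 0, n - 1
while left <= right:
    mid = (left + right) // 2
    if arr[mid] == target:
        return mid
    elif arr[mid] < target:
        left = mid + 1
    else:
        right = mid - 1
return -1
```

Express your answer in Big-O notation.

This is Binary search in a sorted array. Time complexity: O(log n).

Answer: O(log n)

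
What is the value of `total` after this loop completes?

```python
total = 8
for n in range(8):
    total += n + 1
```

Start at 8, add 1 to 8 = 44
`total` takes the values: 8 → 9 → 11 → 14 → 18 → 23 → 29 → 36 → 44

Answer: 44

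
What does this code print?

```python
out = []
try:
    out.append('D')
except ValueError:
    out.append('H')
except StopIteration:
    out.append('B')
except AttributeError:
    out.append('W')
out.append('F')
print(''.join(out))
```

Execution trace: 'D' (try body, no exception) → 'F' (after the try/except). Output: DF

Answer: DF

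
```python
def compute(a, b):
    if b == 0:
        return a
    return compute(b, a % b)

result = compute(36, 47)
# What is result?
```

compute(36, 47) -> compute(47, 36) -> compute(36, 11) -> compute(11, 3) -> compute(3, 2) -> compute(2, 1) -> compute(1, 0) -> 1

Answer: 1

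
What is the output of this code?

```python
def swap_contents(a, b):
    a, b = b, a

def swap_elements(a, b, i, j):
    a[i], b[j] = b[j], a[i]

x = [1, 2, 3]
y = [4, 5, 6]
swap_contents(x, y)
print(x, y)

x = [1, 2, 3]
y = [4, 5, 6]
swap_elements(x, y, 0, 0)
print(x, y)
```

Key concept: parameter rebinding vs mutation.
Step by step:
`x = [1, 2, 3]` → x = [1, 2, 3]
`y = [4, 5, 6]` → y = [4, 5, 6]
`swap_contents(x, y)` → no visible change to tracked variables
`print(x, y)` → prints [1, 2, 3] [4, 5, 6]
`x = [1, 2, 3]` → x = [1, 2, 3]
`y = [4, 5, 6]` → y = [4, 5, 6]
`swap_elements(x, y, 0, 0)` → x = [4, 2, 3]; y = [1, 5, 6]
`print(x, y)` → prints [4, 2, 3] [1, 5, 6]

Answer:
[1, 2, 3] [4, 5, 6]
[4, 2, 3] [1, 5, 6]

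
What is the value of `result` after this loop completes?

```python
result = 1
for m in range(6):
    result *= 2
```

2^6 = 64
`result` takes the values: 1 → 2 → 4 → 8 → 16 → 32 → 64

Answer: 64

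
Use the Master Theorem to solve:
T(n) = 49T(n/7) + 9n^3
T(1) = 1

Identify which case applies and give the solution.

a=49, b=7, f(n)=9n^3. log_7(49) = 2. Since c=3 > 2 and the regularity condition holds (49(n/7)^3 = (49/7^3)n^3 with 49/7^3 < 1), Case 3 applies: T(n) = Θ(f(n)) = O(n^3).

Answer: O(n^3) - Case 3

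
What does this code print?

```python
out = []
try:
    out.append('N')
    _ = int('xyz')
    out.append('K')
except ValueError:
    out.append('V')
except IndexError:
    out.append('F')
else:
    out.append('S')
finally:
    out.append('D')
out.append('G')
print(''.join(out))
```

Execution trace: 'N' (try body) → 'V' (except ValueError) → 'D' (finally) → 'G' (after the try/except). Output: NVDG

Answer: NVDG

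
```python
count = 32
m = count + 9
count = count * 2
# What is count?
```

Trace:
`count = 32` → count = 32
`m = count + 9` → m = 41
`count = count * 2` → count = 64
So count = 64

Answer: 64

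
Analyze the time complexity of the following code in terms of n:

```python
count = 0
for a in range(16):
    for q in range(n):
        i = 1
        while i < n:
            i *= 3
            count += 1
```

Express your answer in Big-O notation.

Each loop level contributes: 1 × n × log n. Multiplying the contributions gives O(n log n).

Answer: O(n log n)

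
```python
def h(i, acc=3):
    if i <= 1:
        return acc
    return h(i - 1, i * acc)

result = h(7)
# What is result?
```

Accumulator trace (n, acc): (7, 3) -> (6, 21) -> (5, 126) -> (4, 630) -> (3, 2520) -> (2, 7560) -> (1, 15120) -> return 15120

Answer: 15120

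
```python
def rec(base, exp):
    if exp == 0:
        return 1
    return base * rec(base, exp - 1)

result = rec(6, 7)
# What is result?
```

rec(6, 7) = 6 * 6 * 6 * 6 * 6 * 6 * 6 = 279936

Answer: 279936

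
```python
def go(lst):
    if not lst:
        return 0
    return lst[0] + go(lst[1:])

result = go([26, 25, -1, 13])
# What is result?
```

26 + 25 + (-1) + 13 + 0 = 63

Answer: 63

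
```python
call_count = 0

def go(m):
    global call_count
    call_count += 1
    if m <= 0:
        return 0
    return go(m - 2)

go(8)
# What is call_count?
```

Linear recursion stepping by 2: 5 calls from m=8 down to ≤0.

Answer: 5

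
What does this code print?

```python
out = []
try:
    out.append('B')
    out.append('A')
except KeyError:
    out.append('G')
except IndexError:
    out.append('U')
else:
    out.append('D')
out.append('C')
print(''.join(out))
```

Execution trace: 'B' (try body) → 'A' (try body, no exception) → 'D' (else) → 'C' (after the try/except). Output: BADC

Answer: BADC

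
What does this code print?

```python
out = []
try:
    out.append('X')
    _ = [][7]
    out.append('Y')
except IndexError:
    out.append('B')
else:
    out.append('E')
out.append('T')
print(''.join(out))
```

Execution trace: 'X' (try body) → 'B' (except IndexError) → 'T' (after the try/except). Output: XBT

Answer: XBT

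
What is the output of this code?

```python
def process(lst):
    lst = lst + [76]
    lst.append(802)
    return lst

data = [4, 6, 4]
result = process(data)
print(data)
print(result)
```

Key concept: rebinding parameter vs mutation.
Step by step:
`data = [4, 6, 4]` → data = [4, 6, 4]
`result = process(data)` → result = [4, 6, 4, 76, 802]
`print(data)` → prints [4, 6, 4]
`print(result)` → prints [4, 6, 4, 76, 802]

Answer:
[4, 6, 4]
[4, 6, 4, 76, 802]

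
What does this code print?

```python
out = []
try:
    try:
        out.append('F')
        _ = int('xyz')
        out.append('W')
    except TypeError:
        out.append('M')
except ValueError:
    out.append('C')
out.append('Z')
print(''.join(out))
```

Execution trace: 'F' (try body) → 'C' (outer except ValueError) → 'Z' (after the try/except). Output: FCZ

Answer: FCZ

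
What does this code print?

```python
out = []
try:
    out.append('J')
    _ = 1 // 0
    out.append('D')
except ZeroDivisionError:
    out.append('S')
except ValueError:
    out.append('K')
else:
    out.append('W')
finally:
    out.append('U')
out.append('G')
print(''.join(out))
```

Execution trace: 'J' (try body) → 'S' (except ZeroDivisionError) → 'U' (finally) → 'G' (after the try/except). Output: JSUG

Answer: JSUG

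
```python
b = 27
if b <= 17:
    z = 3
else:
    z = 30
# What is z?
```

Trace:
`b = 27` → b = 27
`if b <= 17: ...` → b <= 17 is False, take else branch → z = 30
So z = 30

Answer: 30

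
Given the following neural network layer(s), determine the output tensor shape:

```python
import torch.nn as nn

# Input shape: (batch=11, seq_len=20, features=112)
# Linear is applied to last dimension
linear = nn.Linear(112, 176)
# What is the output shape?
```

Input: (11, 20, 112) -> Output: (11, 20, 176)

Answer: (11, 20, 176)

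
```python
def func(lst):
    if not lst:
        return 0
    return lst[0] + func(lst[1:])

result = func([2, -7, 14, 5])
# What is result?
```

2 + (-7) + 14 + 5 + 0 = 14

Answer: 14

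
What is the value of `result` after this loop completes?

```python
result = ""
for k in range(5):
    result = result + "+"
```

Repeat '+' 5 times
`result` takes the values: "" → "+" → "++" → "+++" → "++++" → "+++++"

Answer: "+++++"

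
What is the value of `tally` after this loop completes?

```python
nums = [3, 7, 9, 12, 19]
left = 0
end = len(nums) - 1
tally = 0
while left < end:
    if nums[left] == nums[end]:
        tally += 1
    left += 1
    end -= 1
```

Count matching pairs from ends
`tally` takes the values: 0

Answer: 0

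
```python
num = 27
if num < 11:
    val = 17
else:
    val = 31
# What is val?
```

Trace:
`num = 27` → num = 27
`if num < 11: ...` → num < 11 is False, take else branch → val = 31
So val = 31

Answer: 31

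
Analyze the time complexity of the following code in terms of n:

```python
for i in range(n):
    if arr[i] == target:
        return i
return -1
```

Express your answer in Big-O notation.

This is Linear search in an array. Time complexity: O(n).

Answer: O(n)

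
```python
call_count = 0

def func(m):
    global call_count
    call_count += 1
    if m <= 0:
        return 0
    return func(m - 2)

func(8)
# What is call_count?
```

Linear recursion stepping by 2: 5 calls from m=8 down to ≤0.

Answer: 5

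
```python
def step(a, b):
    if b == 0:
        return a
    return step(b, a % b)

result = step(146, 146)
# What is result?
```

step(146, 146) -> step(146, 0) -> 146

Answer: 146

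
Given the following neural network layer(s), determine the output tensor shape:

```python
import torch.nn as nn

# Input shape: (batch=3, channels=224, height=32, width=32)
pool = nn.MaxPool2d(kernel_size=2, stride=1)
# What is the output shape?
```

Input: (3, 224, 32, 32) -> Output: (3, 224, 31, 31)

Answer: (3, 224, 31, 31)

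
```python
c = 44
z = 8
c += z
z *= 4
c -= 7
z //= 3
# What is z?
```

Trace:
`c = 44` → c = 44
`z = 8` → z = 8
`c += z` → c = 52
`z *= 4` → z = 32
`c -= 7` → c = 45
`z //= 3` → z = 10
So z = 10

Answer: 10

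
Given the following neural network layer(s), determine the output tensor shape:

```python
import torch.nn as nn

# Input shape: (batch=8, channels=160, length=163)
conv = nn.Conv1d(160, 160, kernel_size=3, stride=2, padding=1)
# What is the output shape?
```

Input: (8, 160, 163) -> Output: (8, 160, 82)

Answer: (8, 160, 82)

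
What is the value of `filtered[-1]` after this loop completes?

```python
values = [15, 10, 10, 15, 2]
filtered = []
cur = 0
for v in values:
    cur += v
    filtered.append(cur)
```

Cumulative sum ends at 52
`filtered` takes the values: [] → [15] → [15, 25] → [15, 25, 35] → [15, 25, 35, 50] → [15, 25, 35, 50, 52]
So `filtered[-1]` = 52

Answer: 52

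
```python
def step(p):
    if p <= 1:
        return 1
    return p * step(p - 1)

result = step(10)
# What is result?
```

step(10) = 10 * 9 * 8 * 7 * 6 * 5 * 4 * 3 * 2 * 1 = 3628800

Answer: 3628800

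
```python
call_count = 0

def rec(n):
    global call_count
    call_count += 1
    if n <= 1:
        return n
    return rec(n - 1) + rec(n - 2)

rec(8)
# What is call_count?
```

Calls(n) = 1 + Calls(n-1) + Calls(n-2); Calls(0)=Calls(1)=1. For n=8 this gives 67.

Answer: 67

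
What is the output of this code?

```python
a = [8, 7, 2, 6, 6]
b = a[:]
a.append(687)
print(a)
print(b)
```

Key concept: slice [:] creates copy.
Step by step:
`a = [8, 7, 2, 6, 6]` → a = [8, 7, 2, 6, 6]
`b = a[:]` → b = [8, 7, 2, 6, 6]
`a.append(687)` → a = [8, 7, 2, 6, 6, 687]
`print(a)` → prints [8, 7, 2, 6, 6, 687]
`print(b)` → prints [8, 7, 2, 6, 6]

Answer:
[8, 7, 2, 6, 6, 687]
[8, 7, 2, 6, 6]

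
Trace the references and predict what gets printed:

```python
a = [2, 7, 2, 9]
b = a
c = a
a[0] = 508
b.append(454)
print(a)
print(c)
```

Key concept: multiple aliases.
Step by step:
`a = [2, 7, 2, 9]` → a = [2, 7, 2, 9]
`b = a` → b = [2, 7, 2, 9] (same object as a)
`c = a` → c = [2, 7, 2, 9] (same object as a, b)
`a[0] = 508` → a = [508, 7, 2, 9] (same object as b, c); b = [508, 7, 2, 9] (same object as a, c); c = [508, 7, 2, 9] (same object as a, b)
`b.append(454)` → a = [508, 7, 2, 9, 454] (same object as b, c); b = [508, 7, 2, 9, 454] (same object as a, c); c = [508, 7, 2, 9, 454] (same object as a, b)
`print(a)` → prints [508, 7, 2, 9, 454]
`print(c)` → prints [508, 7, 2, 9, 454]

Answer:
[508, 7, 2, 9, 454]
[508, 7, 2, 9, 454]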